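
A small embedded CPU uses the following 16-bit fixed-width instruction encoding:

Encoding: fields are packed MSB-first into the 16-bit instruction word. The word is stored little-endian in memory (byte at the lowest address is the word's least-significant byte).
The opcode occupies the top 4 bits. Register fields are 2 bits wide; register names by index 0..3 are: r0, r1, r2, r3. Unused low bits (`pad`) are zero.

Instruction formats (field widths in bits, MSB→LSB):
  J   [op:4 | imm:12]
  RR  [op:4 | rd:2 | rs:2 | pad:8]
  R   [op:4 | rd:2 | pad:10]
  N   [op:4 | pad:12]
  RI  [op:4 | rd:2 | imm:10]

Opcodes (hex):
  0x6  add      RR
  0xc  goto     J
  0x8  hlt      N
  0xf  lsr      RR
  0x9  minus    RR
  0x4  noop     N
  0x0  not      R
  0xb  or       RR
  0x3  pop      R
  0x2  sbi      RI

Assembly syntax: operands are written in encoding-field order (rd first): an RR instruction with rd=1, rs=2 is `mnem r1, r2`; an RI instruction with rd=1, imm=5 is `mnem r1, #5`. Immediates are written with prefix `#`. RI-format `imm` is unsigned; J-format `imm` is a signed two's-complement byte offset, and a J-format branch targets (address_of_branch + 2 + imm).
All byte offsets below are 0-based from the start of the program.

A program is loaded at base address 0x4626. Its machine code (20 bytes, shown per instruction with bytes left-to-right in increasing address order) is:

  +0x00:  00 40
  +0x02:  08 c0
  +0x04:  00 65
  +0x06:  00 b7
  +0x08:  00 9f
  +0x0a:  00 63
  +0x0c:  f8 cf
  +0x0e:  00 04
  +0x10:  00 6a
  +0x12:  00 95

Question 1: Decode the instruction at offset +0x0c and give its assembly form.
goto #-8

+0x0c: f8 cf ⇒ word 0xcff8 (little)
  op=0xcff8>>12=0xc ⇒ goto (J)
  [11:0] imm=4088 (s12→-8) = #-8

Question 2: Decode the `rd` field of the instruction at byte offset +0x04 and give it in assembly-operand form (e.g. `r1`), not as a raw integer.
off 0x04: read 00 65 as little → 0x6500
  top 4b → 0x6 → add [RR]
  rd: (w>>10)&0x3=0x1 → r1
  rs: (w>>8)&0x3=0x1 → r1

r1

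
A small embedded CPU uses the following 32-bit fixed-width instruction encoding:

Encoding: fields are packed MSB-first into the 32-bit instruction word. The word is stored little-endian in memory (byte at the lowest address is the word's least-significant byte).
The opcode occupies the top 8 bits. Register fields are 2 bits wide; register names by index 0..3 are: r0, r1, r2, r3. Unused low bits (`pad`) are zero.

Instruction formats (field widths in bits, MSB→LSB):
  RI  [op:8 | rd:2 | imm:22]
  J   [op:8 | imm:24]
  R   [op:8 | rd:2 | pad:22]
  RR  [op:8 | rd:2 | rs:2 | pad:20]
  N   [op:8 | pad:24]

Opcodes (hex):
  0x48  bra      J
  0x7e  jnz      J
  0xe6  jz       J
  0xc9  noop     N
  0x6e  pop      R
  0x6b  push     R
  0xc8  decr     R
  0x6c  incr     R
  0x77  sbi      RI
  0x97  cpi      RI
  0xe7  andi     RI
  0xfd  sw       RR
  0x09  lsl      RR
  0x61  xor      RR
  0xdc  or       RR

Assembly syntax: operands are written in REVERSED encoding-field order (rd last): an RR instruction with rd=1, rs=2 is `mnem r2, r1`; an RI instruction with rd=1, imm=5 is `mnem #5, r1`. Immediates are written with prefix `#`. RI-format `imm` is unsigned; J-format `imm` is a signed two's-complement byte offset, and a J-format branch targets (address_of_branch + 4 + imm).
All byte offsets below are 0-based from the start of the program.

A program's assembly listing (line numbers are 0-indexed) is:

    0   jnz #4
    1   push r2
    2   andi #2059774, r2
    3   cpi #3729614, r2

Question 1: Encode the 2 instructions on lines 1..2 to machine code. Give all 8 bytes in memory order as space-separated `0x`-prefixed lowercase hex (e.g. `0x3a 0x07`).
0x00 0x00 0x80 0x6b 0xfe 0x6d 0x9f 0xe7

line 1 (push): pack op=0x6b:8|rd=2:2|pad=0:22 = 0x6b800000; little→ 00 00 80 6b
line 2 (andi): pack op=0xe7:8|rd=2:2|imm=2059774:22 = 0xe79f6dfe; little→ fe 6d 9f e7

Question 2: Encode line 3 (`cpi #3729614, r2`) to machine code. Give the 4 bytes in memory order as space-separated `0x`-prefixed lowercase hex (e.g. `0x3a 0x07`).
0xce 0xe8 0xb8 0x97

line 3 (cpi): pack op=0x97:8|rd=2:2|imm=3729614:22 = 0x97b8e8ce; little→ ce e8 b8 97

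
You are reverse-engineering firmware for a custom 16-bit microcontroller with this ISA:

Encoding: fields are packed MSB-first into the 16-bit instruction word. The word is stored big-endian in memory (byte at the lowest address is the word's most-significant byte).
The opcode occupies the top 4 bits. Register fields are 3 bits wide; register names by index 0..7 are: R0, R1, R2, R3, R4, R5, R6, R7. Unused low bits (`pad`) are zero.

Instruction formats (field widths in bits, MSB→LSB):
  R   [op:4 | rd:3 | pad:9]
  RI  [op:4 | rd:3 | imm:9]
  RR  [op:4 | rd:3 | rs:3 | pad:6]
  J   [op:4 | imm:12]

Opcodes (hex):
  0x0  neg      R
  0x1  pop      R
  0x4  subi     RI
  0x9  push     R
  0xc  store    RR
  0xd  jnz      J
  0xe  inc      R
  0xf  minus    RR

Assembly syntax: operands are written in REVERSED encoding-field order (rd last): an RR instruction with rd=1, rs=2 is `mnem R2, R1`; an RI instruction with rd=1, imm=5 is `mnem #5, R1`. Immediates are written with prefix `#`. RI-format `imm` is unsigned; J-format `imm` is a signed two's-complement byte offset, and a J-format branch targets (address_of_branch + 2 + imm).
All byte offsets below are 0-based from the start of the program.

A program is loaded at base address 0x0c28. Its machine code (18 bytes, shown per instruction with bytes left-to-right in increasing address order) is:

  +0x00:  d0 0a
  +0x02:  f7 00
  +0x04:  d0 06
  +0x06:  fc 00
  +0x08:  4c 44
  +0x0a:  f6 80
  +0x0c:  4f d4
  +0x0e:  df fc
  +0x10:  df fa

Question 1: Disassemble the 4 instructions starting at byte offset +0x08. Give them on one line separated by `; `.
[08] 4c 44 → 0x4c44
  op=0x4c44>>12=0x4 ⇒ subi (RI)
  [11:9] rd=6 = R6
  [8:0] imm=68 = #68
[0a] f6 80 → 0xf680
  op=0xf680>>12=0xf ⇒ minus (RR)
  [11:9] rd=3 = R3
  [8:6] rs=2 = R2
[0c] 4f d4 → 0x4fd4
  op=0x4fd4>>12=0x4 ⇒ subi (RI)
  [11:9] rd=7 = R7
  [8:0] imm=468 = #468
[0e] df fc → 0xdffc
  op=0xdffc>>12=0xd ⇒ jnz (J)
  [11:0] imm=4092 (s12→-4) = #-4

subi #68, R6; minus R2, R3; subi #468, R7; jnz #-4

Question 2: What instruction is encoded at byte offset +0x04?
+0x04: d0 06 ⇒ word 0xd006 (big)
  op=0xd006>>12=0xd ⇒ jnz (J)
  imm@[11:0]=0x6 ⇒ #6

jnz #6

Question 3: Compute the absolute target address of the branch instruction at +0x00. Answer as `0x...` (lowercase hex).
0x0c34

@+00  big-endian(d0 0a) = 0xd00a
  opcode bits[15:12]=0xd: jnz/J
  imm@[11:0]=0xa ⇒ #10
  target = base 0x0c28 + off 0x00 + 2 + imm 10 = 0x0c34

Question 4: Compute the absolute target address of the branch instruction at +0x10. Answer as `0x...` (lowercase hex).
0x0c34

@+10  big-endian(df fa) = 0xdffa
  op=0xdffa>>12=0xd ⇒ jnz (J)
  [11:0] imm=4090 (s12→-6) = #-6
  target = base 0x0c28 + off 0x10 + 2 + imm -6 = 0x0c34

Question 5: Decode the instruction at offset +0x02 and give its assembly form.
minus R4, R3

@+02  big-endian(f7 00) = 0xf700
  top 4b → 0xf → minus [RR]
  [11:9] rd=3 = R3
  [8:6] rs=4 = R4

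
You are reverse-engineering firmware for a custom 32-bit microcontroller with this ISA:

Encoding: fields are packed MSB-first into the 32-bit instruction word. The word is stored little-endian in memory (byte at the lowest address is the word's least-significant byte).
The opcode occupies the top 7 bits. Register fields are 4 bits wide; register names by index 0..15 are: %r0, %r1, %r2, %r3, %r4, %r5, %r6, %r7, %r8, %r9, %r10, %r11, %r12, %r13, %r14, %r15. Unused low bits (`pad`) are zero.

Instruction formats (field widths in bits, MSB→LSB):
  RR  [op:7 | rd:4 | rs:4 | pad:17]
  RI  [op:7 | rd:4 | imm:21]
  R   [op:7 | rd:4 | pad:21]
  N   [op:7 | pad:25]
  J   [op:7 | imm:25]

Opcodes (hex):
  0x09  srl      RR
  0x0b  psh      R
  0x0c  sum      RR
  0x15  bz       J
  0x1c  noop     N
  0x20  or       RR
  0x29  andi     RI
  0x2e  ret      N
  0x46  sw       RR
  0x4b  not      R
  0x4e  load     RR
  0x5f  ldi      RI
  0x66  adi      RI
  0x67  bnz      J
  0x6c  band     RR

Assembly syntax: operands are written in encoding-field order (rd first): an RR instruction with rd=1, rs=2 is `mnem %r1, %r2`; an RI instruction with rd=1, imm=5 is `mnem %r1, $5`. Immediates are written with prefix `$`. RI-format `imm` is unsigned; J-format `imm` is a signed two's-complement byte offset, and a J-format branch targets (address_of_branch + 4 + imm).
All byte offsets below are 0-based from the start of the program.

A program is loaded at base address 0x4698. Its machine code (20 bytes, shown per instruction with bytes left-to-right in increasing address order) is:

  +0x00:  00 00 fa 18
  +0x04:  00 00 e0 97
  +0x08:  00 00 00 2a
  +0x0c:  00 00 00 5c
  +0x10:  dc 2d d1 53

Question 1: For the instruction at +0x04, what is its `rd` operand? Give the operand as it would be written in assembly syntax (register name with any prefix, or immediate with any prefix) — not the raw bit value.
+0x04: 00 00 e0 97 ⇒ word 0x97e00000 (little)
  top 7b → 0x4b → not [R]
  [24:21] rd=15 = %r15

%r15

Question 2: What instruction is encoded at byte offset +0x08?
+0x08: 00 00 00 2a ⇒ word 0x2a000000 (little)
  opcode bits[31:25]=0x15: bz/J
  [24:0] imm=0 = $0

bz $0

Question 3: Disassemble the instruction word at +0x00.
off 0x00: read 00 00 fa 18 as little → 0x18fa0000
  top 7b → 0xc → sum [RR]
  rd: (w>>21)&0xf=0x7 → %r7
  rs: (w>>17)&0xf=0xd → %r13

sum %r7, %r13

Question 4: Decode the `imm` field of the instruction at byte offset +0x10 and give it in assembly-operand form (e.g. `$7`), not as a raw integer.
$1125852

@+10  little-endian(dc 2d d1 53) = 0x53d12ddc
  op=0x53d12ddc>>25=0x29 ⇒ andi (RI)
  [24:21] rd=14 = %r14
  [20:0] imm=1125852 = $1125852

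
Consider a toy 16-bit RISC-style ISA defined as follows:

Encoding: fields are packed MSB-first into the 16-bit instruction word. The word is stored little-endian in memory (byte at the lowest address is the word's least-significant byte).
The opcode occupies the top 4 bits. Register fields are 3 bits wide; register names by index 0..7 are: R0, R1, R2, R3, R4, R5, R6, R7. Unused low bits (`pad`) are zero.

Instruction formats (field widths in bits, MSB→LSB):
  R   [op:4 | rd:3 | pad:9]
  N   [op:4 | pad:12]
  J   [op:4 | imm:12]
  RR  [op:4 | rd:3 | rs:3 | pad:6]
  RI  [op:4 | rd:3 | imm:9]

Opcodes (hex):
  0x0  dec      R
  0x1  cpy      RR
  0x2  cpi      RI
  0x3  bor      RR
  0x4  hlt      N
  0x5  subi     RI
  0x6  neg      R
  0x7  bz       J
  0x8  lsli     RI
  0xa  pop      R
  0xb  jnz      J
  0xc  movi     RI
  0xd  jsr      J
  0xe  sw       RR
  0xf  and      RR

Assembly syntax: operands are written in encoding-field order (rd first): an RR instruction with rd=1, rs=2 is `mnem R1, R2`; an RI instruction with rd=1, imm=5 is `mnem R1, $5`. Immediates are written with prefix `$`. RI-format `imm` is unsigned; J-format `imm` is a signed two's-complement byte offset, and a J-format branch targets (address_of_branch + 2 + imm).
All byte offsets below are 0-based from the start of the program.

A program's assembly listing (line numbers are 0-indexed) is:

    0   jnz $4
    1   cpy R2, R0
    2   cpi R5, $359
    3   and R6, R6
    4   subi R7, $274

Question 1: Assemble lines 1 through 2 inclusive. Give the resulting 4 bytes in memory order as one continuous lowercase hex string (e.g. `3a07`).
1. cpy fields op=0x1:4|rd=2:3|rs=0:3|pad=0:6 → word 1400h → 00 14
2. cpi fields op=0x2:4|rd=5:3|imm=359:9 → word 2b67h → 67 2b

0014672b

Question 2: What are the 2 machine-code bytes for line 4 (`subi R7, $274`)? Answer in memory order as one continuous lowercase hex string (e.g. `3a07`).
125f

line 4 (subi): pack op=0x5:4|rd=7:3|imm=274:9 = 0x5f12; little→ 12 5f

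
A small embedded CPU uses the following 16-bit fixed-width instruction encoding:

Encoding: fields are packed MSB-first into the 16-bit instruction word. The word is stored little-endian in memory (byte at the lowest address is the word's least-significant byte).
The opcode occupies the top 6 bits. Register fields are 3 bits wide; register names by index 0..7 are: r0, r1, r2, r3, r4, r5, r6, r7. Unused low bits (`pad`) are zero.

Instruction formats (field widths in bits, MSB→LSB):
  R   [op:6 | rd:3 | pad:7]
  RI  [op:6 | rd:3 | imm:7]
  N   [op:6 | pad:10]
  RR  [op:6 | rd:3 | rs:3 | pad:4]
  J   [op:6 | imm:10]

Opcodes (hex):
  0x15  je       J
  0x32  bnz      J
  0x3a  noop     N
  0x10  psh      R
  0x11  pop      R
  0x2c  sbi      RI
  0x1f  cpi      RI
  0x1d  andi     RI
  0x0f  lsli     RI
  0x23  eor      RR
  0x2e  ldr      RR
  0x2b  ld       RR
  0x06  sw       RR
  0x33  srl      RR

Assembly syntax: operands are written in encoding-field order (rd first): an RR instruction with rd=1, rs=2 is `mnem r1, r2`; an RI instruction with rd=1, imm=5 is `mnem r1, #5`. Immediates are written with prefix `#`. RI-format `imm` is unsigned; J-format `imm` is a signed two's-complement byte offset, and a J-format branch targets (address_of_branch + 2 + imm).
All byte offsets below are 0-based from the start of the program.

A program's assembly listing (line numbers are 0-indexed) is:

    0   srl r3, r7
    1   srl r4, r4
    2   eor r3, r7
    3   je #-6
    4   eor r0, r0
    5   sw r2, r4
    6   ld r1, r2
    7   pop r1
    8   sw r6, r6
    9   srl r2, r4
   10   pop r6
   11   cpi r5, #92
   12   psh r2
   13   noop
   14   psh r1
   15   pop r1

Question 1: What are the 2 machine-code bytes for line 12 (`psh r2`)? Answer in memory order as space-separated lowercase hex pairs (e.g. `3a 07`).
L12: psh op=0x10:6|rd=2:3|pad=0:7 ⇒ 0x4100 ⇒ little 00 41

00 41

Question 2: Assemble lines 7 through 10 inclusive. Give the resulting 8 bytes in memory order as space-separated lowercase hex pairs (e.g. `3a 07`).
7. pop fields op=0x11:6|rd=1:3|pad=0:7 → word 4480h → 80 44
8. sw fields op=0x6:6|rd=6:3|rs=6:3|pad=0:4 → word 1b60h → 60 1b
9. srl fields op=0x33:6|rd=2:3|rs=4:3|pad=0:4 → word cd40h → 40 cd
10. pop fields op=0x11:6|rd=6:3|pad=0:7 → word 4700h → 00 47

80 44 60 1b 40 cd 00 47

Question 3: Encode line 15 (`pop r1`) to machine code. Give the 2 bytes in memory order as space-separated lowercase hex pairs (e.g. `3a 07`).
80 44

line 15 (pop): pack op=0x11:6|rd=1:3|pad=0:7 = 0x4480; little→ 80 44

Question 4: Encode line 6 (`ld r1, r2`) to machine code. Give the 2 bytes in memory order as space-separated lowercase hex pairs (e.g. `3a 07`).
a0 ac

L6: ld op=0x2b:6|rd=1:3|rs=2:3|pad=0:4 ⇒ 0xaca0 ⇒ little a0 ac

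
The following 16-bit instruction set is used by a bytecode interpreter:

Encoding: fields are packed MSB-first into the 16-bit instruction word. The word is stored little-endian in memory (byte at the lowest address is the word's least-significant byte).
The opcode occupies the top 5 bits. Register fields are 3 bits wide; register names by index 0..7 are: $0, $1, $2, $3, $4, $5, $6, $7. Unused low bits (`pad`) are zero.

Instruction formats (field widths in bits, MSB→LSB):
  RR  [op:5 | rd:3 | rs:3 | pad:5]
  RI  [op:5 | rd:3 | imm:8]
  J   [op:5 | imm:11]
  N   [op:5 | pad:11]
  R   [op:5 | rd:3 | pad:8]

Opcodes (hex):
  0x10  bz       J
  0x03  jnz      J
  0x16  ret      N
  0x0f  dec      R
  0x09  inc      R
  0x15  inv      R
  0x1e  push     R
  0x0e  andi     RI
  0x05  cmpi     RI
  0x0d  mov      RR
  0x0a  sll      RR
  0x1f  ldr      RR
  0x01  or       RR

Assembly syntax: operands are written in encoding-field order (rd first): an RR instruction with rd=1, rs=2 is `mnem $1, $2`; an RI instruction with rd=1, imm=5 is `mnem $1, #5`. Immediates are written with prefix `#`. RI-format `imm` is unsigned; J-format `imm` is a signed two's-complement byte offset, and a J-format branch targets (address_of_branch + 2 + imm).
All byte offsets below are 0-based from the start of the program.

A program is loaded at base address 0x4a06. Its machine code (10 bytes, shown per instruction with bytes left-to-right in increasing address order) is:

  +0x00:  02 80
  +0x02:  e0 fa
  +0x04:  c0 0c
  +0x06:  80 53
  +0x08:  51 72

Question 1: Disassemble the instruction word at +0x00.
off 0x00: read 02 80 as little → 0x8002
  top 5b → 0x10 → bz [J]
  imm@[10:0]=0x2 ⇒ #2

bz #2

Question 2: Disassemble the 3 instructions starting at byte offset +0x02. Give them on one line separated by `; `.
ldr $2, $7; or $4, $6; sll $3, $4

[02] e0 fa → 0xfae0
  top 5b → 0x1f → ldr [RR]
  [10:8] rd=2 = $2
  [7:5] rs=7 = $7
[04] c0 0c → 0x0cc0
  top 5b → 0x1 → or [RR]
  [10:8] rd=4 = $4
  [7:5] rs=6 = $6
[06] 80 53 → 0x5380
  top 5b → 0xa → sll [RR]
  [10:8] rd=3 = $3
  [7:5] rs=4 = $4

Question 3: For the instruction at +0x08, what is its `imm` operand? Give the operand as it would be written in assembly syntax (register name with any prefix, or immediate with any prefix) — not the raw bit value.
+0x08: 51 72 ⇒ word 0x7251 (little)
  opcode bits[15:11]=0xe: andi/RI
  [10:8] rd=2 = $2
  [7:0] imm=81 = #81

#81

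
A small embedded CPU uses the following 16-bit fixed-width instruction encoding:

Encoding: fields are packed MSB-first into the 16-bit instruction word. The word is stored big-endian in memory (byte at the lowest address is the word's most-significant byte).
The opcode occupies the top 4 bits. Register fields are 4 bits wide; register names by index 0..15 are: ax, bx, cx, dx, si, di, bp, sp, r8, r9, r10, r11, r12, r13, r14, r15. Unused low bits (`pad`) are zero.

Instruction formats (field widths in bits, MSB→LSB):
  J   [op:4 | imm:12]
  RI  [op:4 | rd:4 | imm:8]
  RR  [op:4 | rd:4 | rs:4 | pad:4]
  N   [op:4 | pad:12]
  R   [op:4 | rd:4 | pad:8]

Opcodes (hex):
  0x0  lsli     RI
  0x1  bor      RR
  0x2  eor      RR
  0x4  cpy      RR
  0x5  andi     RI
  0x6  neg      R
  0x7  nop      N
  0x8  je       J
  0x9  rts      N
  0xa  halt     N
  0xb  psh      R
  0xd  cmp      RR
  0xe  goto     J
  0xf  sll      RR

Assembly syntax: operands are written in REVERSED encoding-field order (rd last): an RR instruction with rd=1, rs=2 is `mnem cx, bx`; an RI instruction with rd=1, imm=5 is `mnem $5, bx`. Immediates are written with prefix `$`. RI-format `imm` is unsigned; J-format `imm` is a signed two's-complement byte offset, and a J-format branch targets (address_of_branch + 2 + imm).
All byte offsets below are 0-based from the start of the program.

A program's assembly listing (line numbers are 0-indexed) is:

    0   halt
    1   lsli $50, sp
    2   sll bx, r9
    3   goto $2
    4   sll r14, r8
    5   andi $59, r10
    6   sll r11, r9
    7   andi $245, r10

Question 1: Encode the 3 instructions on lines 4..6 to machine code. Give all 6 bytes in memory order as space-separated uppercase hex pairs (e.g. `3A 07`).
line 4 (sll): pack op=0xf:4|rd=8:4|rs=14:4|pad=0:4 = 0xf8e0; big→ f8 e0
line 5 (andi): pack op=0x5:4|rd=10:4|imm=59:8 = 0x5a3b; big→ 5a 3b
line 6 (sll): pack op=0xf:4|rd=9:4|rs=11:4|pad=0:4 = 0xf9b0; big→ f9 b0

F8 E0 5A 3B F9 B0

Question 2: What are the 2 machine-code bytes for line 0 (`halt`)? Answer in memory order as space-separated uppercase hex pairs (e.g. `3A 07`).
line 0 (halt): pack op=0xa:4|pad=0:12 = 0xa000; big→ a0 00

A0 00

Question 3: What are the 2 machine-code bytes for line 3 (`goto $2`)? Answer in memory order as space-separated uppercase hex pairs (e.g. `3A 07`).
E0 02

3. goto fields op=0xe:4|imm=2:12 → word e002h → e0 02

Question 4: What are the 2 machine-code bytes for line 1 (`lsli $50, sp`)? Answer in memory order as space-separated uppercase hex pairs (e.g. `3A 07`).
07 32

L1: lsli op=0x0:4|rd=7:4|imm=50:8 ⇒ 0x0732 ⇒ big 07 32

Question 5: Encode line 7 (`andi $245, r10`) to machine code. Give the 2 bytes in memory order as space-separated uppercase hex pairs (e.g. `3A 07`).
L7: andi op=0x5:4|rd=10:4|imm=245:8 ⇒ 0x5af5 ⇒ big 5a f5

5A F5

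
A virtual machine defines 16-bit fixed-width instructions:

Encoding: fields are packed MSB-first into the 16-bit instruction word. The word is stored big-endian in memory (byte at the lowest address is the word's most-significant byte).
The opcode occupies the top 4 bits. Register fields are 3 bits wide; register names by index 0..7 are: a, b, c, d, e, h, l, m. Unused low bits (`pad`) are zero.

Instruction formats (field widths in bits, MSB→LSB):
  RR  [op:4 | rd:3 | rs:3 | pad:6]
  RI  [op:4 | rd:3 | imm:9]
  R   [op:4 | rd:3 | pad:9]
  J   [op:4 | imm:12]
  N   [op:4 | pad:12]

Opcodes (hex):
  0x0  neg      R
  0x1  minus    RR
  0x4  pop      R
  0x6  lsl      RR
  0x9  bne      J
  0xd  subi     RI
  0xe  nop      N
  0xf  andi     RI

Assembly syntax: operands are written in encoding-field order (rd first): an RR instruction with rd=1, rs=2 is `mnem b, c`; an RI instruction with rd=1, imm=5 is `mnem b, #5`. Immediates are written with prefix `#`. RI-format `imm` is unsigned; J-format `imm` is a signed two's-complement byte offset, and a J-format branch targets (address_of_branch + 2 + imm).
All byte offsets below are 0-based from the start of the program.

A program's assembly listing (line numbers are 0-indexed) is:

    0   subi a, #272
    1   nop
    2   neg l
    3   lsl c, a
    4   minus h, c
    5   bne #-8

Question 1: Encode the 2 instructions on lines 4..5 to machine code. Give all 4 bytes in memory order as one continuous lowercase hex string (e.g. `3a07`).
4. minus fields op=0x1:4|rd=5:3|rs=2:3|pad=0:6 → word 1a80h → 1a 80
5. bne fields op=0x9:4|imm=-8:12 → word 9ff8h → 9f f8

1a809ff8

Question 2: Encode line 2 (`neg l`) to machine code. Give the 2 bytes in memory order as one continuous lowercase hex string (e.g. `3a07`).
L2: neg op=0x0:4|rd=6:3|pad=0:9 ⇒ 0x0c00 ⇒ big 0c 00

0c00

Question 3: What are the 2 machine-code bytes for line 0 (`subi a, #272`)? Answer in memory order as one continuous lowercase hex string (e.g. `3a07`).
line 0 (subi): pack op=0xd:4|rd=0:3|imm=272:9 = 0xd110; big→ d1 10

d110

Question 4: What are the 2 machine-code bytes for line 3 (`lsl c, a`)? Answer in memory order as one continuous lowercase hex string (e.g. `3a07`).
6400

3. lsl fields op=0x6:4|rd=2:3|rs=0:3|pad=0:6 → word 6400h → 64 00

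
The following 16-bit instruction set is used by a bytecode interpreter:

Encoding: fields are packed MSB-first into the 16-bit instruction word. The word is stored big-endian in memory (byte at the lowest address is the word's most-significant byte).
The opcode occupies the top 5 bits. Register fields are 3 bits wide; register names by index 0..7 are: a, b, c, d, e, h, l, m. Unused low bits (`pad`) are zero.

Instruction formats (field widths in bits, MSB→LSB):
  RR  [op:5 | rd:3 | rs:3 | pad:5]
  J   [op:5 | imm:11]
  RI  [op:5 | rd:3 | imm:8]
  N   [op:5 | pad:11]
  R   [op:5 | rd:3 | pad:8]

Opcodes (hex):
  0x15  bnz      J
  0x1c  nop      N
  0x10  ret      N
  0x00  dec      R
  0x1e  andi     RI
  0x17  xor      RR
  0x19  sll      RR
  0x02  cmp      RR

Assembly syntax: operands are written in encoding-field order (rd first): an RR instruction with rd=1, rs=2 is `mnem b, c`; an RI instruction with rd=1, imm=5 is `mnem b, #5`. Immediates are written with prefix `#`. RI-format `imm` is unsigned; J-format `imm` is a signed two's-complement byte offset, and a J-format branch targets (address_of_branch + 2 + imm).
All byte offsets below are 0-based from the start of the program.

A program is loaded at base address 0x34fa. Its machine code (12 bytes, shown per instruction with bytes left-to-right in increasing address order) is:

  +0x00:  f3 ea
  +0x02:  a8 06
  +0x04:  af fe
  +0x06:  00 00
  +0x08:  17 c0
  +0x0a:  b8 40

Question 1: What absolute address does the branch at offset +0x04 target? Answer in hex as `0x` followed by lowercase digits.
0x34fe

[04] af fe → 0xaffe
  opcode bits[15:11]=0x15: bnz/J
  imm: (w>>0)&0x7ff=0x7fe (s11→-2) → #-2
  target = base 0x34fa + off 0x04 + 2 + imm -2 = 0x34fe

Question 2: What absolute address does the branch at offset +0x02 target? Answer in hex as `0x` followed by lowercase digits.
0x3504

off 0x02: read a8 06 as big → 0xa806
  top 5b → 0x15 → bnz [J]
  [10:0] imm=6 = #6
  target = base 0x34fa + off 0x02 + 2 + imm 6 = 0x3504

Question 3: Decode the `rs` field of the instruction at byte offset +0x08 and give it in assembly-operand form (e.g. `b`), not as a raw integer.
@+08  big-endian(17 c0) = 0x17c0
  opcode bits[15:11]=0x2: cmp/RR
  rd@[10:8]=0x7 ⇒ m
  rs@[7:5]=0x6 ⇒ l

l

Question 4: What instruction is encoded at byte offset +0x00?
+0x00: f3 ea ⇒ word 0xf3ea (big)
  opcode bits[15:11]=0x1e: andi/RI
  [10:8] rd=3 = d
  [7:0] imm=234 = #234

andi d, #234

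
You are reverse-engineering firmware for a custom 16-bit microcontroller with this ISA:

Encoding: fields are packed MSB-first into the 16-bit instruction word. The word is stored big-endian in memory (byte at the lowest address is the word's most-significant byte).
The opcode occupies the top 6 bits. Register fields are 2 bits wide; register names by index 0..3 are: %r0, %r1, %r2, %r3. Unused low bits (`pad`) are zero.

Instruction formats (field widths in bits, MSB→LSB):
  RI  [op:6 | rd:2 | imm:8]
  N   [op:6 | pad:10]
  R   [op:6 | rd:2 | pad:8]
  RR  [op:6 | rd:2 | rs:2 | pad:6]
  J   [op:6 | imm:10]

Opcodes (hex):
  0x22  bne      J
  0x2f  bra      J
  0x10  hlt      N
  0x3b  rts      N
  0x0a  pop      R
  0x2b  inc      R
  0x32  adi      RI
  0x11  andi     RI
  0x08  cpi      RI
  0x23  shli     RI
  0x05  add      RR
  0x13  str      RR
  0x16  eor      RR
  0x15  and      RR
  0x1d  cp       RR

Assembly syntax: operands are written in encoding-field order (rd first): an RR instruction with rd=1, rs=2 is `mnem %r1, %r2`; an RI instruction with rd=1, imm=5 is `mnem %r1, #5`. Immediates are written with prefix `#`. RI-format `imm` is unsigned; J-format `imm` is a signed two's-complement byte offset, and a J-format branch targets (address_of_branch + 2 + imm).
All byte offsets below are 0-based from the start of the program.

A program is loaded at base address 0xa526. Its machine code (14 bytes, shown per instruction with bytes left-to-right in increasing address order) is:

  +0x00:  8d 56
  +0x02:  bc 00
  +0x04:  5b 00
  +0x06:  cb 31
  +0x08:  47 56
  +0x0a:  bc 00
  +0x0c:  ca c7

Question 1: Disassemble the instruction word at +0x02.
off 0x02: read bc 00 as big → 0xbc00
  top 6b → 0x2f → bra [J]
  imm: (w>>0)&0x3ff=0x0 → #0

bra #0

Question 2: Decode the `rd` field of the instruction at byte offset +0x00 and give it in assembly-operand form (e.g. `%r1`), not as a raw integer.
[00] 8d 56 → 0x8d56
  opcode bits[15:10]=0x23: shli/RI
  [9:8] rd=1 = %r1
  [7:0] imm=86 = #86

%r1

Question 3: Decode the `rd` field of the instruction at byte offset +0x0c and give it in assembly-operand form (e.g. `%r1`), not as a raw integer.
%r2

@+0c  big-endian(ca c7) = 0xcac7
  opcode bits[15:10]=0x32: adi/RI
  [9:8] rd=2 = %r2
  [7:0] imm=199 = #199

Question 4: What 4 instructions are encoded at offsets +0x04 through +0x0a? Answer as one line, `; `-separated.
[04] 5b 00 → 0x5b00
  op=0x5b00>>10=0x16 ⇒ eor (RR)
  rd: (w>>8)&0x3=0x3 → %r3
  rs: (w>>6)&0x3=0x0 → %r0
[06] cb 31 → 0xcb31
  op=0xcb31>>10=0x32 ⇒ adi (RI)
  rd: (w>>8)&0x3=0x3 → %r3
  imm: (w>>0)&0xff=0x31 → #49
[08] 47 56 → 0x4756
  op=0x4756>>10=0x11 ⇒ andi (RI)
  rd: (w>>8)&0x3=0x3 → %r3
  imm: (w>>0)&0xff=0x56 → #86
[0a] bc 00 → 0xbc00
  op=0xbc00>>10=0x2f ⇒ bra (J)
  imm: (w>>0)&0x3ff=0x0 → #0

eor %r3, %r0; adi %r3, #49; andi %r3, #86; bra #0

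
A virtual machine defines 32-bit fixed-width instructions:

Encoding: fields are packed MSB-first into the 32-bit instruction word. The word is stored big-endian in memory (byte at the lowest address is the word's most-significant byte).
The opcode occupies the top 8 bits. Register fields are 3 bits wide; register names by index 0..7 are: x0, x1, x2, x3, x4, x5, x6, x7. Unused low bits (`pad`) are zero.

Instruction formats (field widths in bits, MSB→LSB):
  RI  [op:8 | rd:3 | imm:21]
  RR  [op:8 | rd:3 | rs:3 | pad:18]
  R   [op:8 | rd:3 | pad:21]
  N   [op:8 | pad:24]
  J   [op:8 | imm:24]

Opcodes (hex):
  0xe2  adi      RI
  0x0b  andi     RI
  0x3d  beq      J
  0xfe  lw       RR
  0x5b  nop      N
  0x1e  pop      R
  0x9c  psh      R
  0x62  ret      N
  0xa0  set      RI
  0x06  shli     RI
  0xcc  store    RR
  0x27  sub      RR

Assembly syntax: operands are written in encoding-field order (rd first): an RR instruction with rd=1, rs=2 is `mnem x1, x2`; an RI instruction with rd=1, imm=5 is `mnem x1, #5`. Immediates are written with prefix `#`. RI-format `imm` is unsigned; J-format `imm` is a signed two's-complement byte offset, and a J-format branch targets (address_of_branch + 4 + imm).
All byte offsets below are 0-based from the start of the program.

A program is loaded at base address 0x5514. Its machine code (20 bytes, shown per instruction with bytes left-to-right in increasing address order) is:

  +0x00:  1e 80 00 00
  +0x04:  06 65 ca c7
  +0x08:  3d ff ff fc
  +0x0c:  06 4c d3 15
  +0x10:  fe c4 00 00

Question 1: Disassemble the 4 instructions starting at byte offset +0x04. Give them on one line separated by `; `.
shli x3, #379591; beq #-4; shli x2, #840469; lw x6, x1

+0x04: 06 65 ca c7 ⇒ word 0x0665cac7 (big)
  op=0x0665cac7>>24=0x6 ⇒ shli (RI)
  rd: (w>>21)&0x7=0x3 → x3
  imm: (w>>0)&0x1fffff=0x5cac7 → #379591
+0x08: 3d ff ff fc ⇒ word 0x3dfffffc (big)
  op=0x3dfffffc>>24=0x3d ⇒ beq (J)
  imm: (w>>0)&0xffffff=0xfffffc (s24→-4) → #-4
+0x0c: 06 4c d3 15 ⇒ word 0x064cd315 (big)
  op=0x064cd315>>24=0x6 ⇒ shli (RI)
  rd: (w>>21)&0x7=0x2 → x2
  imm: (w>>0)&0x1fffff=0xcd315 → #840469
+0x10: fe c4 00 00 ⇒ word 0xfec40000 (big)
  op=0xfec40000>>24=0xfe ⇒ lw (RR)
  rd: (w>>21)&0x7=0x6 → x6
  rs: (w>>18)&0x7=0x1 → x1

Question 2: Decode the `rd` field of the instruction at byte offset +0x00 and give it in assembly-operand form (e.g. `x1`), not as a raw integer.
x4

+0x00: 1e 80 00 00 ⇒ word 0x1e800000 (big)
  opcode bits[31:24]=0x1e: pop/R
  rd@[23:21]=0x4 ⇒ x4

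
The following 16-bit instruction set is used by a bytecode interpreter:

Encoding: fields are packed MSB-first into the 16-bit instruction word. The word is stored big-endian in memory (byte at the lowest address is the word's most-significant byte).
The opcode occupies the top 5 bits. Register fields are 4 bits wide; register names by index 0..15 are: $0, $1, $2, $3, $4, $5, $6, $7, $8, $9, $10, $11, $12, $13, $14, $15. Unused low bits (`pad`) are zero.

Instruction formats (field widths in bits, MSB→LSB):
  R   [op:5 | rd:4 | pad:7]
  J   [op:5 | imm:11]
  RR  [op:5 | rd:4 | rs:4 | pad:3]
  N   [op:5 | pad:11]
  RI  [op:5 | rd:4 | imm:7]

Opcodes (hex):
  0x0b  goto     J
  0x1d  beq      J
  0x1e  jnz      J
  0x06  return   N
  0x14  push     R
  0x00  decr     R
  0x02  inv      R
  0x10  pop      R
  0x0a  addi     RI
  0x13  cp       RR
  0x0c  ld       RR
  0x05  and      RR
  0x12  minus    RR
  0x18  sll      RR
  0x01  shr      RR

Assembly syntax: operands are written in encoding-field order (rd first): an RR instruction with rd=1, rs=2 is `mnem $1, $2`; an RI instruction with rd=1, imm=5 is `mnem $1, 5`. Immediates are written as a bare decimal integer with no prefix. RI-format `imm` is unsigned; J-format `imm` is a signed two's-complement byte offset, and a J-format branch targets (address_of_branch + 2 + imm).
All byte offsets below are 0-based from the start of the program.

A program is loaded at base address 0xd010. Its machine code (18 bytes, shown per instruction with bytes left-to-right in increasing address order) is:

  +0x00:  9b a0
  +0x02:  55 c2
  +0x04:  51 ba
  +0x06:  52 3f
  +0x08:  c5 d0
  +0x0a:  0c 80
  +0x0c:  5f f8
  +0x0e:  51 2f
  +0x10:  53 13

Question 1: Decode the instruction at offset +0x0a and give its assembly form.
@+0a  big-endian(0c 80) = 0x0c80
  op=0x0c80>>11=0x1 ⇒ shr (RR)
  rd@[10:7]=0x9 ⇒ $9
  rs@[6:3]=0x0 ⇒ $0

shr $9, $0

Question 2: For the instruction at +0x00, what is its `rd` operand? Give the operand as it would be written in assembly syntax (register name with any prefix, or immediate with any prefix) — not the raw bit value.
+0x00: 9b a0 ⇒ word 0x9ba0 (big)
  top 5b → 0x13 → cp [RR]
  rd@[10:7]=0x7 ⇒ $7
  rs@[6:3]=0x4 ⇒ $4

$7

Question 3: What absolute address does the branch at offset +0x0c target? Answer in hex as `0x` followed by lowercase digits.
0xd016

[0c] 5f f8 → 0x5ff8
  top 5b → 0xb → goto [J]
  imm@[10:0]=0x7f8 (s11→-8) ⇒ -8
  target = base 0xd010 + off 0x0c + 2 + imm -8 = 0xd016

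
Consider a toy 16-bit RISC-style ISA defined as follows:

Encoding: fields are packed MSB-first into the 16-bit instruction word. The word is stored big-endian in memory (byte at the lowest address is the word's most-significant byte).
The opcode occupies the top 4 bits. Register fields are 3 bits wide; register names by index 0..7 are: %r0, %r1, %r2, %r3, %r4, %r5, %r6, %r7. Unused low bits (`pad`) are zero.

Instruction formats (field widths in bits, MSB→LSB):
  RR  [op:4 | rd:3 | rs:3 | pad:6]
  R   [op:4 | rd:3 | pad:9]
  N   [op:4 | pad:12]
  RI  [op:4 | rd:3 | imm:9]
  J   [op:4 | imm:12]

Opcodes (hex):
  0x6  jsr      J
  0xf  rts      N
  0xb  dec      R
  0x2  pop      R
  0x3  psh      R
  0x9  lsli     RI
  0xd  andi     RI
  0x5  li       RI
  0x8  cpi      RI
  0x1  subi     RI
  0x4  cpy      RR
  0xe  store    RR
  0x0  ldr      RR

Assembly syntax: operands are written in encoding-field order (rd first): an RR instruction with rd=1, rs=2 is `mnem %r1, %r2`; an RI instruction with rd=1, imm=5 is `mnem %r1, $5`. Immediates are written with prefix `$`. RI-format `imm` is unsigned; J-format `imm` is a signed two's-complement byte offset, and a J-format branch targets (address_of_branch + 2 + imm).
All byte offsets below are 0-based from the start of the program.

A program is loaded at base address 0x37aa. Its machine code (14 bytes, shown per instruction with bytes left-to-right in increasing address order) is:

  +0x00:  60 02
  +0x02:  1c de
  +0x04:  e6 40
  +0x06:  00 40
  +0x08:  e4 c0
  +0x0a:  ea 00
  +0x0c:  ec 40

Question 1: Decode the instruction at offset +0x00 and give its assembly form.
jsr $2

off 0x00: read 60 02 as big → 0x6002
  top 4b → 0x6 → jsr [J]
  [11:0] imm=2 = $2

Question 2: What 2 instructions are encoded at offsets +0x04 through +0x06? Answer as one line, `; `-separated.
store %r3, %r1; ldr %r0, %r1

+0x04: e6 40 ⇒ word 0xe640 (big)
  opcode bits[15:12]=0xe: store/RR
  rd@[11:9]=0x3 ⇒ %r3
  rs@[8:6]=0x1 ⇒ %r1
+0x06: 00 40 ⇒ word 0x0040 (big)
  opcode bits[15:12]=0x0: ldr/RR
  rd@[11:9]=0x0 ⇒ %r0
  rs@[8:6]=0x1 ⇒ %r1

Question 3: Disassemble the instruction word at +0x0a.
+0x0a: ea 00 ⇒ word 0xea00 (big)
  top 4b → 0xe → store [RR]
  [11:9] rd=5 = %r5
  [8:6] rs=0 = %r0

store %r5, %r0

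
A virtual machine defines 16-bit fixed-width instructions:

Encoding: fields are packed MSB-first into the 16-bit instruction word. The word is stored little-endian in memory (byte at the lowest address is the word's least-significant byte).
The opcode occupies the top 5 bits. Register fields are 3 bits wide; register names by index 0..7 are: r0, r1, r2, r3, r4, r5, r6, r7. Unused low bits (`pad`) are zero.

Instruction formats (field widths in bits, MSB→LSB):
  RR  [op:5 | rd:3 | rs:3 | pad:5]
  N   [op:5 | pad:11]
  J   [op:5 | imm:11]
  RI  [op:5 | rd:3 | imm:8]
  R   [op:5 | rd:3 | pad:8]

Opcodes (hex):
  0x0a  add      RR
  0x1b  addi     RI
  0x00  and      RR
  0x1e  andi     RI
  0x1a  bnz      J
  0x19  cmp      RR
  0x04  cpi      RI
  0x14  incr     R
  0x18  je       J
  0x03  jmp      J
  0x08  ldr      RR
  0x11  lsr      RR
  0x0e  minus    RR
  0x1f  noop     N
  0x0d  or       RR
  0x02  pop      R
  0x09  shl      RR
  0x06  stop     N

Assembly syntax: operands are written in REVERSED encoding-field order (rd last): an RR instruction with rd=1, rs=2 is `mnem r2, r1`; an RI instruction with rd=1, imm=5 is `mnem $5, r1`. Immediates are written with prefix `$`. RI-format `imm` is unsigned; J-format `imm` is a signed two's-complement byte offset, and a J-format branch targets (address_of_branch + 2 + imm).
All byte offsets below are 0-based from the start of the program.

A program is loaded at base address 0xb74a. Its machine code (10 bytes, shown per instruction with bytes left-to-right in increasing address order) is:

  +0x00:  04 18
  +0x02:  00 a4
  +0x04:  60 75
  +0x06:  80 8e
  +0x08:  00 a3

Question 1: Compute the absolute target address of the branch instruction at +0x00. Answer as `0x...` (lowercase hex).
[00] 04 18 → 0x1804
  opcode bits[15:11]=0x3: jmp/J
  [10:0] imm=4 = $4
  target = base 0xb74a + off 0x00 + 2 + imm 4 = 0xb750

0xb750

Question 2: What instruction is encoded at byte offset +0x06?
lsr r4, r6

@+06  little-endian(80 8e) = 0x8e80
  top 5b → 0x11 → lsr [RR]
  [10:8] rd=6 = r6
  [7:5] rs=4 = r4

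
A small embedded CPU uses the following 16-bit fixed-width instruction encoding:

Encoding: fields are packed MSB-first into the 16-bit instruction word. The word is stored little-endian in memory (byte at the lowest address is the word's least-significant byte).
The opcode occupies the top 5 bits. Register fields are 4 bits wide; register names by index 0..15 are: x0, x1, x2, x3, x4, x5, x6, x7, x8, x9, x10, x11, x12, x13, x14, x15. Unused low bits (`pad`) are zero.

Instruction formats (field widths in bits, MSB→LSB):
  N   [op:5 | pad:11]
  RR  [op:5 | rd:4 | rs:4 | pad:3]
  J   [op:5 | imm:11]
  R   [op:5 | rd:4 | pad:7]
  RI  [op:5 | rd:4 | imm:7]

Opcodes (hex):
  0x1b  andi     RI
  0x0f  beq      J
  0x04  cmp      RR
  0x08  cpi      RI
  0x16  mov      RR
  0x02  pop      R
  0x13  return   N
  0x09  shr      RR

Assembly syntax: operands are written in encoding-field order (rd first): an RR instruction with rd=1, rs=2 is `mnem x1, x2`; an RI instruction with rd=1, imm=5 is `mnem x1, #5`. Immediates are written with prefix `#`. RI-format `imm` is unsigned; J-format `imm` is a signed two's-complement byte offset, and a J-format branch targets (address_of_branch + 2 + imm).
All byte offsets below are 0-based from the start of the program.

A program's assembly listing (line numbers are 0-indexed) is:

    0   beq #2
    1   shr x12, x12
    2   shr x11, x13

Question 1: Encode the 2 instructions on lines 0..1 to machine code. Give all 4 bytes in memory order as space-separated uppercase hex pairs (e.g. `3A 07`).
02 78 60 4E

line 0 (beq): pack op=0xf:5|imm=2:11 = 0x7802; little→ 02 78
line 1 (shr): pack op=0x9:5|rd=12:4|rs=12:4|pad=0:3 = 0x4e60; little→ 60 4e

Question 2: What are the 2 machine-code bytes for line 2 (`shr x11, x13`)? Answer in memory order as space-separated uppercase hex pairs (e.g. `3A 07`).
E8 4D

L2: shr op=0x9:5|rd=11:4|rs=13:4|pad=0:3 ⇒ 0x4de8 ⇒ little e8 4d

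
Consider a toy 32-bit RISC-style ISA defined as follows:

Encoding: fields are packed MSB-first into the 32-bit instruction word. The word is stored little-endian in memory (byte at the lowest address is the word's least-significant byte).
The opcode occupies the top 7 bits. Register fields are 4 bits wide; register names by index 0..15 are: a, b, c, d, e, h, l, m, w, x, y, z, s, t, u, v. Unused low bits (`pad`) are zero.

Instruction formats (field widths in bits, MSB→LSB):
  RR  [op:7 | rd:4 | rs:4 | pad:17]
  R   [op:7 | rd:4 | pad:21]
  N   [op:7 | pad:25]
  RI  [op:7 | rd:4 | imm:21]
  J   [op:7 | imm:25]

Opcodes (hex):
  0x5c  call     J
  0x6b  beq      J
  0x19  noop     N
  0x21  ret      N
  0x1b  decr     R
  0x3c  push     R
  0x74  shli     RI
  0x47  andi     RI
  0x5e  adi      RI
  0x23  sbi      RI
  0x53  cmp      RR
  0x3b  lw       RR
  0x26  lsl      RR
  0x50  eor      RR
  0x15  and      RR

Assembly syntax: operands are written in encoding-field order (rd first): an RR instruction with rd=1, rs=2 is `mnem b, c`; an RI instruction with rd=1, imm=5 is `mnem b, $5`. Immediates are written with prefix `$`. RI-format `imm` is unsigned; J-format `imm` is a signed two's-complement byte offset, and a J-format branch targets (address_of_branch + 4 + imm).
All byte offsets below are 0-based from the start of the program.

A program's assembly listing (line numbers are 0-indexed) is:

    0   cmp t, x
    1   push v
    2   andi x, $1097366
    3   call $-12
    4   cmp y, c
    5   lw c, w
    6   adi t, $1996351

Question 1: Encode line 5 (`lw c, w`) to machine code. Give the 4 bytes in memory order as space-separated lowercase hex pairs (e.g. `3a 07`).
L5: lw op=0x3b:7|rd=2:4|rs=8:4|pad=0:17 ⇒ 0x76500000 ⇒ little 00 00 50 76

00 00 50 76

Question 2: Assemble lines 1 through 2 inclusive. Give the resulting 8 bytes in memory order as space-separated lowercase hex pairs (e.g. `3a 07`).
1. push fields op=0x3c:7|rd=15:4|pad=0:21 → word 79e00000h → 00 00 e0 79
2. andi fields op=0x47:7|rd=9:4|imm=1097366:21 → word 8f30be96h → 96 be 30 8f

00 00 e0 79 96 be 30 8f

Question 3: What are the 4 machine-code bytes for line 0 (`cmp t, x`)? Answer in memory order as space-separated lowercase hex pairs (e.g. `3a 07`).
00 00 b2 a7

line 0 (cmp): pack op=0x53:7|rd=13:4|rs=9:4|pad=0:17 = 0xa7b20000; little→ 00 00 b2 a7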